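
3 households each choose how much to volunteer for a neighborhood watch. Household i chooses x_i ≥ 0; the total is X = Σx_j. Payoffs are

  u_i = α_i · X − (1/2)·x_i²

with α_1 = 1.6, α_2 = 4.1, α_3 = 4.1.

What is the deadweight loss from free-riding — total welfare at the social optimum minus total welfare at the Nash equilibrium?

Household i's FOC: ∂u_i/∂x_i = α_i − x_i = 0, so x_i* = α_i.
NE contributions = (1.6, 4.1, 4.1); X = 9.8.
W^NE = (Σα)·X − ½Σα_i² = 9.8² − ½·36.18 = 77.95.
Planner sets x_i = Σα_j = 9.8 for every i, so X^SO = 3·9.8 = 29.4.
W^SO = (Σα)·X^SO − ½·3·(Σα)² = (3/2)·9.8² = 144.06.
Deadweight loss = W^SO − W^NE = 66.11.

66.11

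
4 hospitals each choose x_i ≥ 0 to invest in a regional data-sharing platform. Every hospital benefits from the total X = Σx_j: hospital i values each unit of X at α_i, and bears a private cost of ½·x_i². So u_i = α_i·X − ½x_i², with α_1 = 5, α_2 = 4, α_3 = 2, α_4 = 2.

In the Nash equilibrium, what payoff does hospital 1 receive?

Hospital i's FOC: ∂u_i/∂x_i = α_i − x_i = 0, so x_i* = α_i.
NE contributions = (5, 4, 2, 2); X = 13.
u_1 = α_1·X − ½·(x_1)² = 5·13 − ½·5² = 52.5.

52.5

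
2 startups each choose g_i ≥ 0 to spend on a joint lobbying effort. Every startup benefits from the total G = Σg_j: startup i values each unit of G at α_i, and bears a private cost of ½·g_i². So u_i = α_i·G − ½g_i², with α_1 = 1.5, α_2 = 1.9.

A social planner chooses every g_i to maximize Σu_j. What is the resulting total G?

6.8

Planner FOC: ∂(Σu_j)/∂g_i = (Σα_j) − g_i = 0, so g_i^SO = Σα_j = 3.4 for every i; G^SO = 6.8.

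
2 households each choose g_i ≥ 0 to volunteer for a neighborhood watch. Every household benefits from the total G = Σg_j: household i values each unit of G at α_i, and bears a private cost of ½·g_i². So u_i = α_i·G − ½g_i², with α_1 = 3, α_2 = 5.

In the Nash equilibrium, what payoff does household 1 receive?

Household i's FOC: ∂u_i/∂g_i = α_i − g_i = 0, so g_i* = α_i.
NE contributions = (3, 5); G = 8.
u_1 = α_1·G − ½·(g_1)² = 3·8 − ½·3² = 19.5.

19.5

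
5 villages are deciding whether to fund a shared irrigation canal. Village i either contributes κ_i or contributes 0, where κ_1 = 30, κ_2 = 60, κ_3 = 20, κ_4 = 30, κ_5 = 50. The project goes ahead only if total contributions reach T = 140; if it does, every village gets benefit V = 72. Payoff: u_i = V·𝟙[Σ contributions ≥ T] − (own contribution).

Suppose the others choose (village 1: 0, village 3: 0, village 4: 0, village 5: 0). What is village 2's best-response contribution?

0

Others' total = 0. Even contributing 60 gives 60 < 140: no benefit either way.
Best response: 0.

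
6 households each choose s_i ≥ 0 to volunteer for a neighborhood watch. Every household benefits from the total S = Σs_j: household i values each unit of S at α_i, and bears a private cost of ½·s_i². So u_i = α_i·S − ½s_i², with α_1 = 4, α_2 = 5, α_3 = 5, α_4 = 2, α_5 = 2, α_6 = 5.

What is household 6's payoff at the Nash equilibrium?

102.5

Household i's FOC: ∂u_i/∂s_i = α_i − s_i = 0, so s_i* = α_i.
NE contributions = (4, 5, 5, 2, 2, 5); S = 23.
u_6 = α_6·S − ½·(s_6)² = 5·23 − ½·5² = 102.5.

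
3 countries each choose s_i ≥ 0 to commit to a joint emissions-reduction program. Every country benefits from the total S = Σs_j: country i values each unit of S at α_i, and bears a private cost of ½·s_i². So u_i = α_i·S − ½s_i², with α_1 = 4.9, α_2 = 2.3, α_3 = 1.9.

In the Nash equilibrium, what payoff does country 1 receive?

Country i's FOC: ∂u_i/∂s_i = α_i − s_i = 0, so s_i* = α_i.
NE contributions = (4.9, 2.3, 1.9); S = 9.1.
u_1 = α_1·S − ½·(s_1)² = 4.9·9.1 − ½·4.9² = 32.585.

32.585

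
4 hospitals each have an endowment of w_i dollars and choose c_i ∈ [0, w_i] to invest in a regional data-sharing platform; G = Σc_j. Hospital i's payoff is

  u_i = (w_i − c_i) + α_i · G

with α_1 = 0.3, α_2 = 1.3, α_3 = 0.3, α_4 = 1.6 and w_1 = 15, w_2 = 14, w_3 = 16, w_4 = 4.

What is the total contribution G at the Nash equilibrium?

18

∂u_i/∂c_i = α_i − 1, so hospital i contributes w_i if α_i > 1, else 0.
α_i > 1 for i ∈ {2, 4}; NE contributions (0, 14, 0, 4), G = 18.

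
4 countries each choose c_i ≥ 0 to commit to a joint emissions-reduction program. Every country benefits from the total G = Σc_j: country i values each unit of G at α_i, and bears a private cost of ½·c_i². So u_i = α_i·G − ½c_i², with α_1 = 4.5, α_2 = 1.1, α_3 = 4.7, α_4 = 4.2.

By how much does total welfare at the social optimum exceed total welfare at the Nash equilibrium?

Country i's FOC: ∂u_i/∂c_i = α_i − c_i = 0, so c_i* = α_i.
NE contributions = (4.5, 1.1, 4.7, 4.2); G = 14.5.
W^NE = (Σα)·G − ½Σα_i² = 14.5² − ½·61.19 = 179.655.
Planner sets c_i = Σα_j = 14.5 for every i, so G^SO = 4·14.5 = 58.
W^SO = (Σα)·G^SO − ½·4·(Σα)² = (4/2)·14.5² = 420.5.
Deadweight loss = W^SO − W^NE = 240.845.

240.845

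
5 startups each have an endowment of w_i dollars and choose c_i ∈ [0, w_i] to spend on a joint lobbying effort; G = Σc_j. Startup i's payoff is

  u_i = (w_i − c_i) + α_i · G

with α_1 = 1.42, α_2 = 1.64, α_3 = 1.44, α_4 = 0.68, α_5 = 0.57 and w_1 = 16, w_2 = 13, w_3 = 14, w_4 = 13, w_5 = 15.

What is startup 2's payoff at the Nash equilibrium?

70.52

∂u_i/∂c_i = α_i − 1, so startup i contributes w_i if α_i > 1, else 0.
α_i > 1 for i ∈ {1, 2, 3}; NE contributions (16, 13, 14, 0, 0), G = 43.
u_2 = (13 − 13) + 1.64·43 = 70.52.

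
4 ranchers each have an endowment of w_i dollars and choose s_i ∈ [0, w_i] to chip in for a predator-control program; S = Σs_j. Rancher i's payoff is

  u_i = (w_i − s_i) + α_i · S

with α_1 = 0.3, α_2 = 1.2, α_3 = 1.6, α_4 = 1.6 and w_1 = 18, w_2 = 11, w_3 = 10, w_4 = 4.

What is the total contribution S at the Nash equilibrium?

25

∂u_i/∂s_i = α_i − 1, so rancher i contributes w_i if α_i > 1, else 0.
α_i > 1 for i ∈ {2, 3, 4}; NE contributions (0, 11, 10, 4), S = 25.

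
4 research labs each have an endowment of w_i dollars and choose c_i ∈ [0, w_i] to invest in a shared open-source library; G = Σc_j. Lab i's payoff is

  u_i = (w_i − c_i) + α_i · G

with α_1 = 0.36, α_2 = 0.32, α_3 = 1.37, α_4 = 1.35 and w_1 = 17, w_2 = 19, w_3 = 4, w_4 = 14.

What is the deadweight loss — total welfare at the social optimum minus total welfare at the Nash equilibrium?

∂u_i/∂c_i = α_i − 1, so lab i contributes w_i if α_i > 1, else 0.
α_i > 1 for i ∈ {3, 4}; NE contributions (0, 0, 4, 14), G = 18.
W^NE = Σw_i − G^NE + (Σα_i)·G^NE = 54 + 2.4·18 = 97.2.
Planner: ∂(Σu_j)/∂c_i = Σα_j − 1 = 2.4 > 0, so everyone contributes w_i; G^SO = 54, W^SO = 54 + 2.4·54 = 183.6.
Deadweight loss = 86.4.

86.4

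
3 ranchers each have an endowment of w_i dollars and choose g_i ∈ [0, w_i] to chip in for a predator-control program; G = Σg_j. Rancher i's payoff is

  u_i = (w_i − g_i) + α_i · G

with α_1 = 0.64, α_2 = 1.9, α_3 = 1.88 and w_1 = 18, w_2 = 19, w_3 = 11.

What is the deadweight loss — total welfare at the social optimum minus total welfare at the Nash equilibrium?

∂u_i/∂g_i = α_i − 1, so rancher i contributes w_i if α_i > 1, else 0.
α_i > 1 for i ∈ {2, 3}; NE contributions (0, 19, 11), G = 30.
W^NE = Σw_i − G^NE + (Σα_i)·G^NE = 48 + 3.42·30 = 150.6.
Planner: ∂(Σu_j)/∂g_i = Σα_j − 1 = 3.42 > 0, so everyone contributes w_i; G^SO = 48, W^SO = 48 + 3.42·48 = 212.16.
Deadweight loss = 61.56.

61.56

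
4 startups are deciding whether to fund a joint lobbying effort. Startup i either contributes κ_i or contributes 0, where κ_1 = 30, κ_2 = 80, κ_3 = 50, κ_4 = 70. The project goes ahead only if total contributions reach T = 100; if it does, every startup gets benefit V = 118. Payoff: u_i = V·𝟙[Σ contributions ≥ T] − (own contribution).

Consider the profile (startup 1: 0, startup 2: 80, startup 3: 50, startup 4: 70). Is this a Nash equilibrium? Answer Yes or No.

No

Total = 200 ≥ 100: provided.
Startup 1 (pledges 0, payoff 118): pledging 30 → total 230, payoff 88. No gain.
Startup 2 (pledges 80, payoff 38): dropping to 0 → total 120, payoff 118. Profitable deviation.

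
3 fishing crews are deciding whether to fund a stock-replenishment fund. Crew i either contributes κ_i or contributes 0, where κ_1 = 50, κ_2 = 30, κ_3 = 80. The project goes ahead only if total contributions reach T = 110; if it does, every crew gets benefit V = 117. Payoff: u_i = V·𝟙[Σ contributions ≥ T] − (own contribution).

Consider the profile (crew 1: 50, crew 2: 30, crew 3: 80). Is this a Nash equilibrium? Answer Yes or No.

Total = 160 ≥ 110: provided.
Crew 1 (pledges 50, payoff 67): dropping to 0 → total 110, payoff 117. Profitable deviation.

No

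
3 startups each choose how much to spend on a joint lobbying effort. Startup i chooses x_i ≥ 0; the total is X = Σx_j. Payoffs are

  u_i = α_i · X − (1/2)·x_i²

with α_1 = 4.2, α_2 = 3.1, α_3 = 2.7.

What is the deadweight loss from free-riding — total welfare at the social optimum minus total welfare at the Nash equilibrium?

Startup i's FOC: ∂u_i/∂x_i = α_i − x_i = 0, so x_i* = α_i.
NE contributions = (4.2, 3.1, 2.7); X = 10.
W^NE = (Σα)·X − ½Σα_i² = 10² − ½·34.54 = 82.73.
Planner sets x_i = Σα_j = 10 for every i, so X^SO = 3·10 = 30.
W^SO = (Σα)·X^SO − ½·3·(Σα)² = (3/2)·10² = 150.
Deadweight loss = W^SO − W^NE = 67.27.

67.27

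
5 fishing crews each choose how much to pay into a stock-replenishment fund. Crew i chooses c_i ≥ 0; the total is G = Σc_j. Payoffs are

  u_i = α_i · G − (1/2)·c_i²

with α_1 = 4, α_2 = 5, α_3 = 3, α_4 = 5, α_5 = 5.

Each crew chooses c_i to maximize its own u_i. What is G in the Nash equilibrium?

22

Crew i's FOC: ∂u_i/∂c_i = α_i − c_i = 0, so c_i* = α_i.
NE contributions = (4, 5, 3, 5, 5); G = 22.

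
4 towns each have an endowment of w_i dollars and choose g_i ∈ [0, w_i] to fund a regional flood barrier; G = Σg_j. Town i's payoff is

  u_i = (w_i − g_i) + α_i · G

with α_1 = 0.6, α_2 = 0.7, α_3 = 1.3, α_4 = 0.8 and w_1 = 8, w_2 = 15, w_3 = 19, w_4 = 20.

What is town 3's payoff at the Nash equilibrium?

∂u_i/∂g_i = α_i − 1, so town i contributes w_i if α_i > 1, else 0.
α_i > 1 for i ∈ {3}; NE contributions (0, 0, 19, 0), G = 19.
u_3 = (19 − 19) + 1.3·19 = 24.7.

24.7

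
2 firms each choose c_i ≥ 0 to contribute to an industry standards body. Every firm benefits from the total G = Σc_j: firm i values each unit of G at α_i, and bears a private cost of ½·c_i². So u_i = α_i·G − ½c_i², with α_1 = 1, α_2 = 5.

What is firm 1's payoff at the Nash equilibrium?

5.5

Firm i's FOC: ∂u_i/∂c_i = α_i − c_i = 0, so c_i* = α_i.
NE contributions = (1, 5); G = 6.
u_1 = α_1·G − ½·(c_1)² = 1·6 − ½·1² = 5.5.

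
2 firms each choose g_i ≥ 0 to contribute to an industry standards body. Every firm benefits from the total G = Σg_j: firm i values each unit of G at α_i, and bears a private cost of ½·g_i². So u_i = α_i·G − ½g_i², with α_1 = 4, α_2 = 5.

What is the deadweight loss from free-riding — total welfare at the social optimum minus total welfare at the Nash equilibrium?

Firm i's FOC: ∂u_i/∂g_i = α_i − g_i = 0, so g_i* = α_i.
NE contributions = (4, 5); G = 9.
W^NE = (Σα)·G − ½Σα_i² = 9² − ½·41 = 60.5.
Planner sets g_i = Σα_j = 9 for every i, so G^SO = 2·9 = 18.
W^SO = (Σα)·G^SO − ½·2·(Σα)² = (2/2)·9² = 81.
Deadweight loss = W^SO − W^NE = 20.5.

20.5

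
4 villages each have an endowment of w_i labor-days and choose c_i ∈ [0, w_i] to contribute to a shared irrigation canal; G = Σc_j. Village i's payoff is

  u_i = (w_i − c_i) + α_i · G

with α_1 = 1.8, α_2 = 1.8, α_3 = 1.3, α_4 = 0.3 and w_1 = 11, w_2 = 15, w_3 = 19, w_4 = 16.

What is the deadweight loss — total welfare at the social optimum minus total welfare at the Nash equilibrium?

∂u_i/∂c_i = α_i − 1, so village i contributes w_i if α_i > 1, else 0.
α_i > 1 for i ∈ {1, 2, 3}; NE contributions (11, 15, 19, 0), G = 45.
W^NE = Σw_i − G^NE + (Σα_i)·G^NE = 61 + 4.2·45 = 250.
Planner: ∂(Σu_j)/∂c_i = Σα_j − 1 = 4.2 > 0, so everyone contributes w_i; G^SO = 61, W^SO = 61 + 4.2·61 = 317.2.
Deadweight loss = 67.2.

67.2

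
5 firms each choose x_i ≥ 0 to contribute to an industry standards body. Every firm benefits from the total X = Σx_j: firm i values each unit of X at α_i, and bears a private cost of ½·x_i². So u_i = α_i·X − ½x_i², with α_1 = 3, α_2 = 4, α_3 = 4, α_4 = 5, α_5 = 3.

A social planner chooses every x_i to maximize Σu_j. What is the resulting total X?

Planner FOC: ∂(Σu_j)/∂x_i = (Σα_j) − x_i = 0, so x_i^SO = Σα_j = 19 for every i; X^SO = 95.

95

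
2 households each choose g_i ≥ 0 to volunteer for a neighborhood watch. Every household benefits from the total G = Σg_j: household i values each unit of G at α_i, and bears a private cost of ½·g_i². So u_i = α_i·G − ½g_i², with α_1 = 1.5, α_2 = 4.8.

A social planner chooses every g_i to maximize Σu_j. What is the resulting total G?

12.6

Planner FOC: ∂(Σu_j)/∂g_i = (Σα_j) − g_i = 0, so g_i^SO = Σα_j = 6.3 for every i; G^SO = 12.6.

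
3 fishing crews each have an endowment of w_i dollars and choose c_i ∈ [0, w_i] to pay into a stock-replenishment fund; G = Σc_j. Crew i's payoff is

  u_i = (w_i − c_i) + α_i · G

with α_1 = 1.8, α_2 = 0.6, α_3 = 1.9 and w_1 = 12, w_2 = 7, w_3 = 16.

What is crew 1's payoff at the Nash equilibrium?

50.4

∂u_i/∂c_i = α_i − 1, so crew i contributes w_i if α_i > 1, else 0.
α_i > 1 for i ∈ {1, 3}; NE contributions (12, 0, 16), G = 28.
u_1 = (12 − 12) + 1.8·28 = 50.4.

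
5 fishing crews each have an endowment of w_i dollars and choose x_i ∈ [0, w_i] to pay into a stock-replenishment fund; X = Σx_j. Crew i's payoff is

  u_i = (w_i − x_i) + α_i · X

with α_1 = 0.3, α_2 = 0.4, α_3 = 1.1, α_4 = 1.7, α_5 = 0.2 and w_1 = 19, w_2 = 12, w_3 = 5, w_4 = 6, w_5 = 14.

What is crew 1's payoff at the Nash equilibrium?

22.3

∂u_i/∂x_i = α_i − 1, so crew i contributes w_i if α_i > 1, else 0.
α_i > 1 for i ∈ {3, 4}; NE contributions (0, 0, 5, 6, 0), X = 11.
u_1 = (19 − 0) + 0.3·11 = 22.3.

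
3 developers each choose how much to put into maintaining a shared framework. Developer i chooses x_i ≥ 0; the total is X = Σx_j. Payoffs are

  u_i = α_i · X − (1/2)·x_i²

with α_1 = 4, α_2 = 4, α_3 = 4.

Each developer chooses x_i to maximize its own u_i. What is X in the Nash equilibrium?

Developer i's FOC: ∂u_i/∂x_i = α_i − x_i = 0, so x_i* = α_i.
NE contributions = (4, 4, 4); X = 12.

12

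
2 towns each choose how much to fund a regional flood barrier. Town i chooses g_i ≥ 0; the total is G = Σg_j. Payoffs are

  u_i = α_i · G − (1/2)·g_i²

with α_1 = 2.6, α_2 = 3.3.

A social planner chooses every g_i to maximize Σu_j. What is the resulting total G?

Planner FOC: ∂(Σu_j)/∂g_i = (Σα_j) − g_i = 0, so g_i^SO = Σα_j = 5.9 for every i; G^SO = 11.8.

11.8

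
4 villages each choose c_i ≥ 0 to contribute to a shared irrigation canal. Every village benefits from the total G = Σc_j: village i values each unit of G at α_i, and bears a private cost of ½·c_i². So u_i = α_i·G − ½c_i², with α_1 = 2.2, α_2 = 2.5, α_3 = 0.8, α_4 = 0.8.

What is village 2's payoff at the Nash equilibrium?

12.625

Village i's FOC: ∂u_i/∂c_i = α_i − c_i = 0, so c_i* = α_i.
NE contributions = (2.2, 2.5, 0.8, 0.8); G = 6.3.
u_2 = α_2·G − ½·(c_2)² = 2.5·6.3 − ½·2.5² = 12.625.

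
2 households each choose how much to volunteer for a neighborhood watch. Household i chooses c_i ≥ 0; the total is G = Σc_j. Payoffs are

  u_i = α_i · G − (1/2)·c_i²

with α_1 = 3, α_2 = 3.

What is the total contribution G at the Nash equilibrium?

Household i's FOC: ∂u_i/∂c_i = α_i − c_i = 0, so c_i* = α_i.
NE contributions = (3, 3); G = 6.

6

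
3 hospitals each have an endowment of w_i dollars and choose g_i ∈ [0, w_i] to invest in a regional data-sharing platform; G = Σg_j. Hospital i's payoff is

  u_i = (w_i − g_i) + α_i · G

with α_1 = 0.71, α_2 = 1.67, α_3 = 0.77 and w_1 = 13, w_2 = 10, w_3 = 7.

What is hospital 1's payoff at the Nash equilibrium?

20.1

∂u_i/∂g_i = α_i − 1, so hospital i contributes w_i if α_i > 1, else 0.
α_i > 1 for i ∈ {2}; NE contributions (0, 10, 0), G = 10.
u_1 = (13 − 0) + 0.71·10 = 20.1.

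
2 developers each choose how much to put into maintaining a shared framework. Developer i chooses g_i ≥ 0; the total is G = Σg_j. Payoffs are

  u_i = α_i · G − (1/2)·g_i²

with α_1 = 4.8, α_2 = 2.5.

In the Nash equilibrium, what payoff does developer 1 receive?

Developer i's FOC: ∂u_i/∂g_i = α_i − g_i = 0, so g_i* = α_i.
NE contributions = (4.8, 2.5); G = 7.3.
u_1 = α_1·G − ½·(g_1)² = 4.8·7.3 − ½·4.8² = 23.52.

23.52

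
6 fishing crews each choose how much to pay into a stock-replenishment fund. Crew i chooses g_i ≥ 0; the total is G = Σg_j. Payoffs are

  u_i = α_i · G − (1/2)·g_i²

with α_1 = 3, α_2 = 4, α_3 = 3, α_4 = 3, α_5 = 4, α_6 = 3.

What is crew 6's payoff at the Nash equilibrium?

55.5

Crew i's FOC: ∂u_i/∂g_i = α_i − g_i = 0, so g_i* = α_i.
NE contributions = (3, 4, 3, 3, 4, 3); G = 20.
u_6 = α_6·G − ½·(g_6)² = 3·20 − ½·3² = 55.5.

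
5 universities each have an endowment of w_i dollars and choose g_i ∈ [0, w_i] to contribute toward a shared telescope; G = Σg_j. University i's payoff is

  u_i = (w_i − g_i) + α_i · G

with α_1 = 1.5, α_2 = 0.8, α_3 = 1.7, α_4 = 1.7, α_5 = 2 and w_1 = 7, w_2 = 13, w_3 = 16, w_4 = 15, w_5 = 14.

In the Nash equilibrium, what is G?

52

∂u_i/∂g_i = α_i − 1, so university i contributes w_i if α_i > 1, else 0.
α_i > 1 for i ∈ {1, 3, 4, 5}; NE contributions (7, 0, 16, 15, 14), G = 52.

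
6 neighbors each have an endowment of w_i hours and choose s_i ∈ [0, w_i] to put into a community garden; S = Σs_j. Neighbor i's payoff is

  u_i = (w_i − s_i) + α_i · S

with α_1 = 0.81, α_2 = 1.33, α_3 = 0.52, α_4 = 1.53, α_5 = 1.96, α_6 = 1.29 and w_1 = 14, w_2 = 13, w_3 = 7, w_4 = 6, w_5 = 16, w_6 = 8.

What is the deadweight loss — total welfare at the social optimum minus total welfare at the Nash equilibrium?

135.24

∂u_i/∂s_i = α_i − 1, so neighbor i contributes w_i if α_i > 1, else 0.
α_i > 1 for i ∈ {2, 4, 5, 6}; NE contributions (0, 13, 0, 6, 16, 8), S = 43.
W^NE = Σw_i − S^NE + (Σα_i)·S^NE = 64 + 6.44·43 = 340.92.
Planner: ∂(Σu_j)/∂s_i = Σα_j − 1 = 6.44 > 0, so everyone contributes w_i; S^SO = 64, W^SO = 64 + 6.44·64 = 476.16.
Deadweight loss = 135.24.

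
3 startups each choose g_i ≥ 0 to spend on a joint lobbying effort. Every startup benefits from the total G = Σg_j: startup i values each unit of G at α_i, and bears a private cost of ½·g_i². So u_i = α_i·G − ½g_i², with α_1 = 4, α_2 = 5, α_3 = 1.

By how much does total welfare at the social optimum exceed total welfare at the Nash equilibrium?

71

Startup i's FOC: ∂u_i/∂g_i = α_i − g_i = 0, so g_i* = α_i.
NE contributions = (4, 5, 1); G = 10.
W^NE = (Σα)·G − ½Σα_i² = 10² − ½·42 = 79.
Planner sets g_i = Σα_j = 10 for every i, so G^SO = 3·10 = 30.
W^SO = (Σα)·G^SO − ½·3·(Σα)² = (3/2)·10² = 150.
Deadweight loss = W^SO − W^NE = 71.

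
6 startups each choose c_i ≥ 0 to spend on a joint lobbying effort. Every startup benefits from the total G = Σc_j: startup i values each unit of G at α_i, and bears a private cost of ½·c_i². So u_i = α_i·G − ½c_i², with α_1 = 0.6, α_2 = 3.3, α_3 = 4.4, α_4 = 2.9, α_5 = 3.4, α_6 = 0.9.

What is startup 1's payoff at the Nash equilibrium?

Startup i's FOC: ∂u_i/∂c_i = α_i − c_i = 0, so c_i* = α_i.
NE contributions = (0.6, 3.3, 4.4, 2.9, 3.4, 0.9); G = 15.5.
u_1 = α_1·G − ½·(c_1)² = 0.6·15.5 − ½·0.6² = 9.12.

9.12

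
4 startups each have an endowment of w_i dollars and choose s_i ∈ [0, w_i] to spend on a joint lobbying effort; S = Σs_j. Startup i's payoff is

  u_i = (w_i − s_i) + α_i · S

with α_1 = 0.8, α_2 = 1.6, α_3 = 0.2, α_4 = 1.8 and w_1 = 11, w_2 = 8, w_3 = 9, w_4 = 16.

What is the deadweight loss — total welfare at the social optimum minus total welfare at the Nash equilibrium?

68

∂u_i/∂s_i = α_i − 1, so startup i contributes w_i if α_i > 1, else 0.
α_i > 1 for i ∈ {2, 4}; NE contributions (0, 8, 0, 16), S = 24.
W^NE = Σw_i − S^NE + (Σα_i)·S^NE = 44 + 3.4·24 = 125.6.
Planner: ∂(Σu_j)/∂s_i = Σα_j − 1 = 3.4 > 0, so everyone contributes w_i; S^SO = 44, W^SO = 44 + 3.4·44 = 193.6.
Deadweight loss = 68.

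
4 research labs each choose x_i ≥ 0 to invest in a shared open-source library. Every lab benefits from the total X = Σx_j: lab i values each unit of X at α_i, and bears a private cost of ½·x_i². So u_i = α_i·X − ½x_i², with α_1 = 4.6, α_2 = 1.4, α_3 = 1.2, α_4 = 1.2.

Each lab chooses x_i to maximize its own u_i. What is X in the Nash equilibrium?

8.4

Lab i's FOC: ∂u_i/∂x_i = α_i − x_i = 0, so x_i* = α_i.
NE contributions = (4.6, 1.4, 1.2, 1.2); X = 8.4.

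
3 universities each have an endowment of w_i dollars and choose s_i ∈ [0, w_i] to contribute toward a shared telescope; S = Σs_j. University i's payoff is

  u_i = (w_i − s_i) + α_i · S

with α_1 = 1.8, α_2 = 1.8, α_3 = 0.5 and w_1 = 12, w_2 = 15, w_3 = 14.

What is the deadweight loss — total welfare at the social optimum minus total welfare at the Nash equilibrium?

43.4

∂u_i/∂s_i = α_i − 1, so university i contributes w_i if α_i > 1, else 0.
α_i > 1 for i ∈ {1, 2}; NE contributions (12, 15, 0), S = 27.
W^NE = Σw_i − S^NE + (Σα_i)·S^NE = 41 + 3.1·27 = 124.7.
Planner: ∂(Σu_j)/∂s_i = Σα_j − 1 = 3.1 > 0, so everyone contributes w_i; S^SO = 41, W^SO = 41 + 3.1·41 = 168.1.
Deadweight loss = 43.4.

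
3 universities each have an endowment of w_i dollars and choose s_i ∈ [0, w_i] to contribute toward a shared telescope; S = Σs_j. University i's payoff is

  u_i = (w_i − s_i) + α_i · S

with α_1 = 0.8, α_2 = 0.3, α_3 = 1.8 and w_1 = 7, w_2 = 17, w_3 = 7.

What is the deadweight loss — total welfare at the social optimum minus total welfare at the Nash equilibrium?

∂u_i/∂s_i = α_i − 1, so university i contributes w_i if α_i > 1, else 0.
α_i > 1 for i ∈ {3}; NE contributions (0, 0, 7), S = 7.
W^NE = Σw_i − S^NE + (Σα_i)·S^NE = 31 + 1.9·7 = 44.3.
Planner: ∂(Σu_j)/∂s_i = Σα_j − 1 = 1.9 > 0, so everyone contributes w_i; S^SO = 31, W^SO = 31 + 1.9·31 = 89.9.
Deadweight loss = 45.6.

45.6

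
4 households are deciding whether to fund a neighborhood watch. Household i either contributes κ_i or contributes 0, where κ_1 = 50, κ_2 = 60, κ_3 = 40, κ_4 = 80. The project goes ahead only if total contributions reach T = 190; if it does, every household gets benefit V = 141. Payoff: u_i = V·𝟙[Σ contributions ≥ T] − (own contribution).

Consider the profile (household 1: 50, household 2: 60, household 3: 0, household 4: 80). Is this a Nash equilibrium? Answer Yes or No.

Yes

Total = 190 ≥ 190: provided.
Household 1 (pledges 50, payoff 91): dropping to 0 → total 140, payoff 0. No gain.
Household 2 (pledges 60, payoff 81): dropping to 0 → total 130, payoff 0. No gain.
Household 3 (pledges 0, payoff 141): pledging 40 → total 230, payoff 101. No gain.
Household 4 (pledges 80, payoff 61): dropping to 0 → total 110, payoff 0. No gain.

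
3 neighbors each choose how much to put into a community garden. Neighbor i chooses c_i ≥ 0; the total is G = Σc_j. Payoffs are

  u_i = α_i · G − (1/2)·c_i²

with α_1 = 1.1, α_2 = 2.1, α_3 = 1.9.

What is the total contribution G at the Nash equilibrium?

Neighbor i's FOC: ∂u_i/∂c_i = α_i − c_i = 0, so c_i* = α_i.
NE contributions = (1.1, 2.1, 1.9); G = 5.1.

5.1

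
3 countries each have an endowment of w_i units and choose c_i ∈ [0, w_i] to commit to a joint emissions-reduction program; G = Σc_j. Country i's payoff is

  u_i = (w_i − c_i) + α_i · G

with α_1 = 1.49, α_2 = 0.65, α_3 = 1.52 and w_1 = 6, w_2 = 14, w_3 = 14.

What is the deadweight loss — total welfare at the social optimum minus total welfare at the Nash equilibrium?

37.24

∂u_i/∂c_i = α_i − 1, so country i contributes w_i if α_i > 1, else 0.
α_i > 1 for i ∈ {1, 3}; NE contributions (6, 0, 14), G = 20.
W^NE = Σw_i − G^NE + (Σα_i)·G^NE = 34 + 2.66·20 = 87.2.
Planner: ∂(Σu_j)/∂c_i = Σα_j − 1 = 2.66 > 0, so everyone contributes w_i; G^SO = 34, W^SO = 34 + 2.66·34 = 124.44.
Deadweight loss = 37.24.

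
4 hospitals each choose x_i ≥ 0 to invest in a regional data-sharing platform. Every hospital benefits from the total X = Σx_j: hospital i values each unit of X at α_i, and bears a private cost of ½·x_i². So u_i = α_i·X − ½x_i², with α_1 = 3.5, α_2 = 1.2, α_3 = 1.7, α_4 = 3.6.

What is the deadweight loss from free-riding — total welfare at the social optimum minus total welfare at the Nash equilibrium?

Hospital i's FOC: ∂u_i/∂x_i = α_i − x_i = 0, so x_i* = α_i.
NE contributions = (3.5, 1.2, 1.7, 3.6); X = 10.
W^NE = (Σα)·X − ½Σα_i² = 10² − ½·29.54 = 85.23.
Planner sets x_i = Σα_j = 10 for every i, so X^SO = 4·10 = 40.
W^SO = (Σα)·X^SO − ½·4·(Σα)² = (4/2)·10² = 200.
Deadweight loss = W^SO − W^NE = 114.77.

114.77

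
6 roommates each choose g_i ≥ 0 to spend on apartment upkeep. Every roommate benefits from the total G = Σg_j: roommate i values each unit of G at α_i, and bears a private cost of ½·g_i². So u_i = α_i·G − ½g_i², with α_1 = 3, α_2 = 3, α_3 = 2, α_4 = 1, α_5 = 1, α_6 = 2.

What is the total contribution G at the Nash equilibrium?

Roommate i's FOC: ∂u_i/∂g_i = α_i − g_i = 0, so g_i* = α_i.
NE contributions = (3, 3, 2, 1, 1, 2); G = 12.

12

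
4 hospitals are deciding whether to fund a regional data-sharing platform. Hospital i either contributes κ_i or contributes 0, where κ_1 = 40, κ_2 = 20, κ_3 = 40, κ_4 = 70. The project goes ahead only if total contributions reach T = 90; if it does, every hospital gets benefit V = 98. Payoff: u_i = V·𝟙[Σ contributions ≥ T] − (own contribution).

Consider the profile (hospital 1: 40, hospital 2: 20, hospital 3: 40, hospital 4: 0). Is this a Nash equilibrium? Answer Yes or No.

Total = 100 ≥ 90: provided.
Hospital 1 (pledges 40, payoff 58): dropping to 0 → total 60, payoff 0. No gain.
Hospital 2 (pledges 20, payoff 78): dropping to 0 → total 80, payoff 0. No gain.
Hospital 3 (pledges 40, payoff 58): dropping to 0 → total 60, payoff 0. No gain.
Hospital 4 (pledges 0, payoff 98): pledging 70 → total 170, payoff 28. No gain.

Yes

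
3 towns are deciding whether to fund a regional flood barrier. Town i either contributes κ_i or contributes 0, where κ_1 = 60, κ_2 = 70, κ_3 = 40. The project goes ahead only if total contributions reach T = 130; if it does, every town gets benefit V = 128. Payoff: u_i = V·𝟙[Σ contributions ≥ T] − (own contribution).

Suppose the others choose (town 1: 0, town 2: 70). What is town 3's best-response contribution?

Others' total = 70. Even contributing 40 gives 110 < 130: no benefit either way.
Best response: 0.

0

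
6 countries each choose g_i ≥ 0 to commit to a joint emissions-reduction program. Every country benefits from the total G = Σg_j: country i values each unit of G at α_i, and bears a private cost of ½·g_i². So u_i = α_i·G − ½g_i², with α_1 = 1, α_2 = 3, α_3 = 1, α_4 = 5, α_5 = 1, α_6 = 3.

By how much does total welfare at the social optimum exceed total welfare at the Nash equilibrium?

Country i's FOC: ∂u_i/∂g_i = α_i − g_i = 0, so g_i* = α_i.
NE contributions = (1, 3, 1, 5, 1, 3); G = 14.
W^NE = (Σα)·G − ½Σα_i² = 14² − ½·46 = 173.
Planner sets g_i = Σα_j = 14 for every i, so G^SO = 6·14 = 84.
W^SO = (Σα)·G^SO − ½·6·(Σα)² = (6/2)·14² = 588.
Deadweight loss = W^SO − W^NE = 415.

415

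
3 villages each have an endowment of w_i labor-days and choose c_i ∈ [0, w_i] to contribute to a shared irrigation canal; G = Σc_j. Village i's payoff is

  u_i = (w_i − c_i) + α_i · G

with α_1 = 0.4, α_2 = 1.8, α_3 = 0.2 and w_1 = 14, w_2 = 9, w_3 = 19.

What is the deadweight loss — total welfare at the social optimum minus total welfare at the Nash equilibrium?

∂u_i/∂c_i = α_i − 1, so village i contributes w_i if α_i > 1, else 0.
α_i > 1 for i ∈ {2}; NE contributions (0, 9, 0), G = 9.
W^NE = Σw_i − G^NE + (Σα_i)·G^NE = 42 + 1.4·9 = 54.6.
Planner: ∂(Σu_j)/∂c_i = Σα_j − 1 = 1.4 > 0, so everyone contributes w_i; G^SO = 42, W^SO = 42 + 1.4·42 = 100.8.
Deadweight loss = 46.2.

46.2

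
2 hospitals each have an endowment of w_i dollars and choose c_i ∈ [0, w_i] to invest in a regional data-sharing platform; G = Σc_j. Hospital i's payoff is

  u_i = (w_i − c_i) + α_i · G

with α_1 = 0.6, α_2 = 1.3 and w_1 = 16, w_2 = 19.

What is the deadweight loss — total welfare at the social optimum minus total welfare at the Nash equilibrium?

∂u_i/∂c_i = α_i − 1, so hospital i contributes w_i if α_i > 1, else 0.
α_i > 1 for i ∈ {2}; NE contributions (0, 19), G = 19.
W^NE = Σw_i − G^NE + (Σα_i)·G^NE = 35 + 0.9·19 = 52.1.
Planner: ∂(Σu_j)/∂c_i = Σα_j − 1 = 0.9 > 0, so everyone contributes w_i; G^SO = 35, W^SO = 35 + 0.9·35 = 66.5.
Deadweight loss = 14.4.

14.4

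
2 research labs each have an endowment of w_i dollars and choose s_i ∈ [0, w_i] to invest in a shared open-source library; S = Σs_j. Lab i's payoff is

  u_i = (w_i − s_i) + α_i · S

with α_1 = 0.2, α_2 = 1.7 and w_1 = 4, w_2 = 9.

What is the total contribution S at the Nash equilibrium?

∂u_i/∂s_i = α_i − 1, so lab i contributes w_i if α_i > 1, else 0.
α_i > 1 for i ∈ {2}; NE contributions (0, 9), S = 9.

9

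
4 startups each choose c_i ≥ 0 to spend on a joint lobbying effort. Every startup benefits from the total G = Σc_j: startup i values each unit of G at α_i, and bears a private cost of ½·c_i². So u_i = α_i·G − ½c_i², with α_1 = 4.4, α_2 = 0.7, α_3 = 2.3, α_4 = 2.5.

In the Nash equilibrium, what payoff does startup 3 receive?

Startup i's FOC: ∂u_i/∂c_i = α_i − c_i = 0, so c_i* = α_i.
NE contributions = (4.4, 0.7, 2.3, 2.5); G = 9.9.
u_3 = α_3·G − ½·(c_3)² = 2.3·9.9 − ½·2.3² = 20.125.

20.125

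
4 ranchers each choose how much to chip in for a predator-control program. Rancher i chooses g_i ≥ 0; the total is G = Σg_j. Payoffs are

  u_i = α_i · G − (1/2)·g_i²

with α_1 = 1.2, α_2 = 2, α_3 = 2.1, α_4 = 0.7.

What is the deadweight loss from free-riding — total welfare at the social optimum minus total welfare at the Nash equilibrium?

Rancher i's FOC: ∂u_i/∂g_i = α_i − g_i = 0, so g_i* = α_i.
NE contributions = (1.2, 2, 2.1, 0.7); G = 6.
W^NE = (Σα)·G − ½Σα_i² = 6² − ½·10.34 = 30.83.
Planner sets g_i = Σα_j = 6 for every i, so G^SO = 4·6 = 24.
W^SO = (Σα)·G^SO − ½·4·(Σα)² = (4/2)·6² = 72.
Deadweight loss = W^SO − W^NE = 41.17.

41.17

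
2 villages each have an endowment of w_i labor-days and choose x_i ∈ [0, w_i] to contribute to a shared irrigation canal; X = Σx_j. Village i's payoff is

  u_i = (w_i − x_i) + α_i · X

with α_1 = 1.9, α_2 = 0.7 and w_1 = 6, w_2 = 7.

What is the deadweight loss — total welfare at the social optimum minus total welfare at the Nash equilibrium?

∂u_i/∂x_i = α_i − 1, so village i contributes w_i if α_i > 1, else 0.
α_i > 1 for i ∈ {1}; NE contributions (6, 0), X = 6.
W^NE = Σw_i − X^NE + (Σα_i)·X^NE = 13 + 1.6·6 = 22.6.
Planner: ∂(Σu_j)/∂x_i = Σα_j − 1 = 1.6 > 0, so everyone contributes w_i; X^SO = 13, W^SO = 13 + 1.6·13 = 33.8.
Deadweight loss = 11.2.

11.2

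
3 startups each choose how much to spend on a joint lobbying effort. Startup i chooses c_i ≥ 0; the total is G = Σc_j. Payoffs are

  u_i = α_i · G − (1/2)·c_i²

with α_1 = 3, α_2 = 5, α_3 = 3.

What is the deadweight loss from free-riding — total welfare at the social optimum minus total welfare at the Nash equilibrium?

82

Startup i's FOC: ∂u_i/∂c_i = α_i − c_i = 0, so c_i* = α_i.
NE contributions = (3, 5, 3); G = 11.
W^NE = (Σα)·G − ½Σα_i² = 11² − ½·43 = 99.5.
Planner sets c_i = Σα_j = 11 for every i, so G^SO = 3·11 = 33.
W^SO = (Σα)·G^SO − ½·3·(Σα)² = (3/2)·11² = 181.5.
Deadweight loss = W^SO − W^NE = 82.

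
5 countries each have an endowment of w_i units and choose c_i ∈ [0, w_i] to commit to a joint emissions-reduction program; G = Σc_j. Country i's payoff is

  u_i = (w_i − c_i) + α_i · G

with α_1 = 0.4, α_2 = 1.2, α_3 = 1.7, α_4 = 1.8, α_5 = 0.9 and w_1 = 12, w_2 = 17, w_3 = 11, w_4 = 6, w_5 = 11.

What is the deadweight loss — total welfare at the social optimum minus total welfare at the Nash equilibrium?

115

∂u_i/∂c_i = α_i − 1, so country i contributes w_i if α_i > 1, else 0.
α_i > 1 for i ∈ {2, 3, 4}; NE contributions (0, 17, 11, 6, 0), G = 34.
W^NE = Σw_i − G^NE + (Σα_i)·G^NE = 57 + 5·34 = 227.
Planner: ∂(Σu_j)/∂c_i = Σα_j − 1 = 5 > 0, so everyone contributes w_i; G^SO = 57, W^SO = 57 + 5·57 = 342.
Deadweight loss = 115.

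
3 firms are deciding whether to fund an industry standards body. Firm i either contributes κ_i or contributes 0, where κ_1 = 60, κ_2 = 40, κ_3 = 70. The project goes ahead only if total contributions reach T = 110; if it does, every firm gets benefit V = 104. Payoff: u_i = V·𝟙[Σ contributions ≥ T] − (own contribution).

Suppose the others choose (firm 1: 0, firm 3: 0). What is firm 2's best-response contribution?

Others' total = 0. Even contributing 40 gives 40 < 110: no benefit either way.
Best response: 0.

0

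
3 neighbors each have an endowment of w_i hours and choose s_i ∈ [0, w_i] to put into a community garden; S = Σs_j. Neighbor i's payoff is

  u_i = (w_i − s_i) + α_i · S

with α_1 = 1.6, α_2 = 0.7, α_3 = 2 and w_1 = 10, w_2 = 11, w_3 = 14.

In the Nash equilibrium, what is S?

∂u_i/∂s_i = α_i − 1, so neighbor i contributes w_i if α_i > 1, else 0.
α_i > 1 for i ∈ {1, 3}; NE contributions (10, 0, 14), S = 24.

24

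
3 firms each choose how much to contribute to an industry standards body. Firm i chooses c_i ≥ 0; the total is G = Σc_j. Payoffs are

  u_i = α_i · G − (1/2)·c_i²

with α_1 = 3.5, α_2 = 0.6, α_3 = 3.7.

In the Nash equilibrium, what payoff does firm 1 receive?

21.175

Firm i's FOC: ∂u_i/∂c_i = α_i − c_i = 0, so c_i* = α_i.
NE contributions = (3.5, 0.6, 3.7); G = 7.8.
u_1 = α_1·G − ½·(c_1)² = 3.5·7.8 − ½·3.5² = 21.175.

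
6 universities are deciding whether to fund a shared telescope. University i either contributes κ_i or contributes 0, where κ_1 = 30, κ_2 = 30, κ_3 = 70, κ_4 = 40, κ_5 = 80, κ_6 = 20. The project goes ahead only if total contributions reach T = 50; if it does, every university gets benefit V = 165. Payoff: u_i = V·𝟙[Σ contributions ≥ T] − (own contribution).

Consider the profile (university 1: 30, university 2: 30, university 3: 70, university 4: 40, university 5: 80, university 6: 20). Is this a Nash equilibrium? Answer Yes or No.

Total = 270 ≥ 50: provided.
University 1 (pledges 30, payoff 135): dropping to 0 → total 240, payoff 165. Profitable deviation.

No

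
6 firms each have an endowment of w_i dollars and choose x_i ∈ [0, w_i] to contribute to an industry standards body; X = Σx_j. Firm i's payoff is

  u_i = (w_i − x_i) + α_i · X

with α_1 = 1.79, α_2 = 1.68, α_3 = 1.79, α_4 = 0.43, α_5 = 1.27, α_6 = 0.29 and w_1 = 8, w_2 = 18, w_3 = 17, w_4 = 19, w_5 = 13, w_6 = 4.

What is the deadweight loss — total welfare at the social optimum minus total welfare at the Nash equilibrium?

∂u_i/∂x_i = α_i − 1, so firm i contributes w_i if α_i > 1, else 0.
α_i > 1 for i ∈ {1, 2, 3, 5}; NE contributions (8, 18, 17, 0, 13, 0), X = 56.
W^NE = Σw_i − X^NE + (Σα_i)·X^NE = 79 + 6.25·56 = 429.
Planner: ∂(Σu_j)/∂x_i = Σα_j − 1 = 6.25 > 0, so everyone contributes w_i; X^SO = 79, W^SO = 79 + 6.25·79 = 572.75.
Deadweight loss = 143.75.

143.75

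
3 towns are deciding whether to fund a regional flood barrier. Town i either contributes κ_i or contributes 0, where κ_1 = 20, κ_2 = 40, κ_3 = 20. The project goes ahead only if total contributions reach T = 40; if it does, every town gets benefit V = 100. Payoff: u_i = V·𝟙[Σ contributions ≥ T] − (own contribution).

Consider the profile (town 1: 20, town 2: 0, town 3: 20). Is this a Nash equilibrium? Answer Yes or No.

Total = 40 ≥ 40: provided.
Town 1 (pledges 20, payoff 80): dropping to 0 → total 20, payoff 0. No gain.
Town 2 (pledges 0, payoff 100): pledging 40 → total 80, payoff 60. No gain.
Town 3 (pledges 20, payoff 80): dropping to 0 → total 20, payoff 0. No gain.

Yes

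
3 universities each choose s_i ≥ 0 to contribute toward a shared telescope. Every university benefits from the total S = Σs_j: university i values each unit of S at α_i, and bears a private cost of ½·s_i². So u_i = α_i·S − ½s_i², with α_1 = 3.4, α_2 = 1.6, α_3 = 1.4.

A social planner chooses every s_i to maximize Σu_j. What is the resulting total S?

Planner FOC: ∂(Σu_j)/∂s_i = (Σα_j) − s_i = 0, so s_i^SO = Σα_j = 6.4 for every i; S^SO = 19.2.

19.2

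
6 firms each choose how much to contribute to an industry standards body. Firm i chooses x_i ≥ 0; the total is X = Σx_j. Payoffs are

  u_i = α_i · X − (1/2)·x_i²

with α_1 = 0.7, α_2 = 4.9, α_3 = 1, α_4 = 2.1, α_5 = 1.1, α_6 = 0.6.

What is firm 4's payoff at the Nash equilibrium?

Firm i's FOC: ∂u_i/∂x_i = α_i − x_i = 0, so x_i* = α_i.
NE contributions = (0.7, 4.9, 1, 2.1, 1.1, 0.6); X = 10.4.
u_4 = α_4·X − ½·(x_4)² = 2.1·10.4 − ½·2.1² = 19.635.

19.635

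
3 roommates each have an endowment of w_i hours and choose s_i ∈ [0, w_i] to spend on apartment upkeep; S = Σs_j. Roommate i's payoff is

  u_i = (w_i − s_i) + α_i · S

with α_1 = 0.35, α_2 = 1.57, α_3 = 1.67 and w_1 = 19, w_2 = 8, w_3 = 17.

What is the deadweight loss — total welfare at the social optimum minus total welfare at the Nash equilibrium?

∂u_i/∂s_i = α_i − 1, so roommate i contributes w_i if α_i > 1, else 0.
α_i > 1 for i ∈ {2, 3}; NE contributions (0, 8, 17), S = 25.
W^NE = Σw_i − S^NE + (Σα_i)·S^NE = 44 + 2.59·25 = 108.75.
Planner: ∂(Σu_j)/∂s_i = Σα_j − 1 = 2.59 > 0, so everyone contributes w_i; S^SO = 44, W^SO = 44 + 2.59·44 = 157.96.
Deadweight loss = 49.21.

49.21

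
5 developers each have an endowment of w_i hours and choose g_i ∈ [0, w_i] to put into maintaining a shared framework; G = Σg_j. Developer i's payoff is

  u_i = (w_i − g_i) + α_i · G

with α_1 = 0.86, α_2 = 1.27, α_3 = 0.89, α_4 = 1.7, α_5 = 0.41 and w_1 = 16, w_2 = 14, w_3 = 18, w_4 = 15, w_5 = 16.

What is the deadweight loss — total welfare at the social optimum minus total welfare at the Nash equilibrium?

206.5

∂u_i/∂g_i = α_i − 1, so developer i contributes w_i if α_i > 1, else 0.
α_i > 1 for i ∈ {2, 4}; NE contributions (0, 14, 0, 15, 0), G = 29.
W^NE = Σw_i − G^NE + (Σα_i)·G^NE = 79 + 4.13·29 = 198.77.
Planner: ∂(Σu_j)/∂g_i = Σα_j − 1 = 4.13 > 0, so everyone contributes w_i; G^SO = 79, W^SO = 79 + 4.13·79 = 405.27.
Deadweight loss = 206.5.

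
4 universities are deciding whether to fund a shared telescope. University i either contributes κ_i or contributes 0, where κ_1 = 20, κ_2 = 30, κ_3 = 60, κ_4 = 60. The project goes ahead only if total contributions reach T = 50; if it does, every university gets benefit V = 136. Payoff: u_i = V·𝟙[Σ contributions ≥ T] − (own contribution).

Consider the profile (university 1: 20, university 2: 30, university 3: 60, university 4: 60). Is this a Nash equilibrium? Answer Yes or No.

No

Total = 170 ≥ 50: provided.
University 1 (pledges 20, payoff 116): dropping to 0 → total 150, payoff 136. Profitable deviation.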